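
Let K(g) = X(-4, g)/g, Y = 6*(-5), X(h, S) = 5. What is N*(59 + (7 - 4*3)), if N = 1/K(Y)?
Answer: -324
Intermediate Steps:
Y = -30
K(g) = 5/g
N = -6 (N = 1/(5/(-30)) = 1/(5*(-1/30)) = 1/(-⅙) = -6)
N*(59 + (7 - 4*3)) = -6*(59 + (7 - 4*3)) = -6*(59 + (7 - 12)) = -6*(59 - 5) = -6*54 = -324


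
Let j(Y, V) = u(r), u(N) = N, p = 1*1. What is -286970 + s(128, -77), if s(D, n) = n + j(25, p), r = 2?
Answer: -287045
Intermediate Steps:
p = 1
j(Y, V) = 2
s(D, n) = 2 + n (s(D, n) = n + 2 = 2 + n)
-286970 + s(128, -77) = -286970 + (2 - 77) = -286970 - 75 = -287045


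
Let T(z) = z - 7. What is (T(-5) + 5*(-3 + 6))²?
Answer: 9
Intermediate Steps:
T(z) = -7 + z
(T(-5) + 5*(-3 + 6))² = ((-7 - 5) + 5*(-3 + 6))² = (-12 + 5*3)² = (-12 + 15)² = 3² = 9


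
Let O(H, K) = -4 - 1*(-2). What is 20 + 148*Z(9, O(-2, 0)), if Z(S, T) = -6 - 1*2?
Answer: -1164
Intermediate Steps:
O(H, K) = -2 (O(H, K) = -4 + 2 = -2)
Z(S, T) = -8 (Z(S, T) = -6 - 2 = -8)
20 + 148*Z(9, O(-2, 0)) = 20 + 148*(-8) = 20 - 1184 = -1164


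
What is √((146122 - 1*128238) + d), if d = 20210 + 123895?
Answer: √161989 ≈ 402.48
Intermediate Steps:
d = 144105
√((146122 - 1*128238) + d) = √((146122 - 1*128238) + 144105) = √((146122 - 128238) + 144105) = √(17884 + 144105) = √161989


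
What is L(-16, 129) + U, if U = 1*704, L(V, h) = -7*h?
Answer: -199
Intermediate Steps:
U = 704
L(-16, 129) + U = -7*129 + 704 = -903 + 704 = -199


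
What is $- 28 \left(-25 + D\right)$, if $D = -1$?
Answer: $728$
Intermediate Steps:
$- 28 \left(-25 + D\right) = - 28 \left(-25 - 1\right) = \left(-28\right) \left(-26\right) = 728$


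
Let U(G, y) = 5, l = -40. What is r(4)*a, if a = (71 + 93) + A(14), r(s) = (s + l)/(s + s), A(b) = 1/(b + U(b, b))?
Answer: -28053/38 ≈ -738.24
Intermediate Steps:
A(b) = 1/(5 + b) (A(b) = 1/(b + 5) = 1/(5 + b))
r(s) = (-40 + s)/(2*s) (r(s) = (s - 40)/(s + s) = (-40 + s)/((2*s)) = (-40 + s)*(1/(2*s)) = (-40 + s)/(2*s))
a = 3117/19 (a = (71 + 93) + 1/(5 + 14) = 164 + 1/19 = 3117/19 ≈ 164.05)
r(4)*a = ((½)*(-40 + 4)/4)*(3117/19) = ((½)*(¼)*(-36))*(3117/19) = -9/2*3117/19 = -28053/38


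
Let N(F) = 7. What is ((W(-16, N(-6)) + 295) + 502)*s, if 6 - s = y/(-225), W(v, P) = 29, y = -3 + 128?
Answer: 48734/9 ≈ 5414.9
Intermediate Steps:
y = 125
s = 59/9 (s = 6 - 125/(-225) = 6 - 125*(-1)/225 = 6 - 1*(-5/9) = 6 + 5/9 = 59/9 ≈ 6.5556)
((W(-16, N(-6)) + 295) + 502)*s = ((29 + 295) + 502)*(59/9) = (324 + 502)*(59/9) = 826*(59/9) = 48734/9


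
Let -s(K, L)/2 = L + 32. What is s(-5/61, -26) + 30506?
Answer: 30494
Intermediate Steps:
s(K, L) = -64 - 2*L (s(K, L) = -2*(L + 32) = -2*(32 + L) = -64 - 2*L)
s(-5/61, -26) + 30506 = (-64 - 2*(-26)) + 30506 = (-64 + 52) + 30506 = -12 + 30506 = 30494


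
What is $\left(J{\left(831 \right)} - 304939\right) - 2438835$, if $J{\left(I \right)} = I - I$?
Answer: $-2743774$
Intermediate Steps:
$J{\left(I \right)} = 0$
$\left(J{\left(831 \right)} - 304939\right) - 2438835 = \left(0 - 304939\right) - 2438835 = -304939 - 2438835 = -2743774$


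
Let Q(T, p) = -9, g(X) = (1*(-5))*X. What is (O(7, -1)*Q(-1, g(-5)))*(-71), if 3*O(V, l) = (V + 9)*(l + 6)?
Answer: 17040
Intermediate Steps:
g(X) = -5*X
O(V, l) = (6 + l)*(9 + V)/3 (O(V, l) = ((V + 9)*(l + 6))/3 = ((9 + V)*(6 + l))/3 = ((6 + l)*(9 + V))/3 = (6 + l)*(9 + V)/3)
(O(7, -1)*Q(-1, g(-5)))*(-71) = ((18 + 2*7 + 3*(-1) + (1/3)*7*(-1))*(-9))*(-71) = ((18 + 14 - 3 - 7/3)*(-9))*(-71) = ((80/3)*(-9))*(-71) = -240*(-71) = 17040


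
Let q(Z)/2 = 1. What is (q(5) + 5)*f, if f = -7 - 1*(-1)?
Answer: -42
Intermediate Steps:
q(Z) = 2 (q(Z) = 2*1 = 2)
f = -6 (f = -7 + 1 = -6)
(q(5) + 5)*f = (2 + 5)*(-6) = 7*(-6) = -42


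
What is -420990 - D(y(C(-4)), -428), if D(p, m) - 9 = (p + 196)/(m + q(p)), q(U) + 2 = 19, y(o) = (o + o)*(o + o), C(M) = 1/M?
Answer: -692121571/1644 ≈ -4.2100e+5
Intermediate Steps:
C(M) = 1/M
y(o) = 4*o² (y(o) = (2*o)*(2*o) = 4*o²)
q(U) = 17 (q(U) = -2 + 19 = 17)
D(p, m) = 9 + (196 + p)/(17 + m) (D(p, m) = 9 + (p + 196)/(m + 17) = 9 + (196 + p)/(17 + m))
-420990 - D(y(C(-4)), -428) = -420990 - (349 + 4*(1/(-4))² + 9*(-428))/(17 - 428) = -420990 - (349 + 4*(-¼)² - 3852)/(-411) = -420990 - (-1)*(349 + 4*(1/16) - 3852)/411 = -420990 - (-1)*(349 + ¼ - 3852)/411 = -420990 - (-1)*(-14011)/(411*4) = -420990 - 1*14011/1644 = -420990 - 14011/1644 = -692121571/1644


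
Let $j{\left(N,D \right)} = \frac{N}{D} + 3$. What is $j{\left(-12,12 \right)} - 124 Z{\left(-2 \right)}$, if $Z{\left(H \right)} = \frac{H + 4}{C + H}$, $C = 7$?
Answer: $- \frac{238}{5} \approx -47.6$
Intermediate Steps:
$j{\left(N,D \right)} = 3 + \frac{N}{D}$
$Z{\left(H \right)} = \frac{4 + H}{7 + H}$ ($Z{\left(H \right)} = \frac{H + 4}{7 + H} = \frac{4 + H}{7 + H}$)
$j{\left(-12,12 \right)} - 124 Z{\left(-2 \right)} = \left(3 - \frac{12}{12}\right) - 124 \frac{4 - 2}{7 - 2} = \left(3 - 1\right) - 124 \cdot \frac{1}{5} \cdot 2 = 2 - \frac{248}{5} = - \frac{238}{5}$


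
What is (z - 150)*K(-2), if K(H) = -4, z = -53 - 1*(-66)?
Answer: 548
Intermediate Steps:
z = 13 (z = -53 + 66 = 13)
(z - 150)*K(-2) = (13 - 150)*(-4) = -137*(-4) = 548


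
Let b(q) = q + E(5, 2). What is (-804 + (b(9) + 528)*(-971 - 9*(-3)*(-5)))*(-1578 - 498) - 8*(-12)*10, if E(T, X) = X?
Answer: 1239244248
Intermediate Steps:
b(q) = 2 + q (b(q) = q + 2 = 2 + q)
(-804 + (b(9) + 528)*(-971 - 9*(-3)*(-5)))*(-1578 - 498) - 8*(-12)*10 = (-804 + ((2 + 9) + 528)*(-971 - 9*(-3)*(-5)))*(-1578 - 498) - 8*(-12)*10 = (-804 + (11 + 528)*(-971 + 27*(-5)))*(-2076) + 96*10 = (-804 + 539*(-971 - 135))*(-2076) + 960 = (-804 + 539*(-1106))*(-2076) + 960 = (-804 - 596134)*(-2076) + 960 = -596938*(-2076) + 960 = 1239243288 + 960 = 1239244248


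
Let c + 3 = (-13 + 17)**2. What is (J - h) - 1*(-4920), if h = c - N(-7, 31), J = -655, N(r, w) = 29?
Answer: 4281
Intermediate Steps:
c = 13 (c = -3 + (-13 + 17)**2 = -3 + 4**2 = -3 + 16 = 13)
h = -16 (h = 13 - 1*29 = 13 - 29 = -16)
(J - h) - 1*(-4920) = (-655 - 1*(-16)) - 1*(-4920) = (-655 + 16) + 4920 = -639 + 4920 = 4281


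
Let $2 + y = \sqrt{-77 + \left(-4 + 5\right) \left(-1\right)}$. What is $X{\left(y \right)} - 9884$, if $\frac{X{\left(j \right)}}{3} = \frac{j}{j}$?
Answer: $-9881$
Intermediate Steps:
$y = -2 + i \sqrt{78}$ ($y = -2 + \sqrt{-77 + \left(-4 + 5\right) \left(-1\right)} = -2 + \sqrt{-77 + 1 \left(-1\right)} = -2 + \sqrt{-77 - 1} = -2 + \sqrt{-78} = -2 + i \sqrt{78} \approx -2.0 + 8.8318 i$)
$X{\left(j \right)} = 3$ ($X{\left(j \right)} = 3 \frac{j}{j} = 3 \cdot 1 = 3$)
$X{\left(y \right)} - 9884 = 3 - 9884 = -9881$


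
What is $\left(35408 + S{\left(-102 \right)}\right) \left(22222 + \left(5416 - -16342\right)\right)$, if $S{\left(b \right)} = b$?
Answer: $1552757880$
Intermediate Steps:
$\left(35408 + S{\left(-102 \right)}\right) \left(22222 + \left(5416 - -16342\right)\right) = \left(35408 - 102\right) \left(22222 + \left(5416 - -16342\right)\right) = 35306 \left(22222 + \left(5416 + 16342\right)\right) = 35306 \left(22222 + 21758\right) = 35306 \cdot 43980 = 1552757880$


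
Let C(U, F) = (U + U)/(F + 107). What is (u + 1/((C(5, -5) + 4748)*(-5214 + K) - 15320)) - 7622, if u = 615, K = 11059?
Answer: -9912122975704/1414602965 ≈ -7007.0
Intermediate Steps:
C(U, F) = 2*U/(107 + F) (C(U, F) = (2*U)/(107 + F) = 2*U/(107 + F))
(u + 1/((C(5, -5) + 4748)*(-5214 + K) - 15320)) - 7622 = (615 + 1/((2*5/(107 - 5) + 4748)*(-5214 + 11059) - 15320)) - 7622 = (615 + 1/((2*5/102 + 4748)*5845 - 15320)) - 7622 = (615 + 1/((2*5*(1/102) + 4748)*5845 - 15320)) - 7622 = (615 + 1/((5/51 + 4748)*5845 - 15320)) - 7622 = (615 + 1/((242153/51)*5845 - 15320)) - 7622 = (615 + 1/(1415384285/51 - 15320)) - 7622 = (615 + 1/(1414602965/51)) - 7622 = (615 + 51/1414602965) - 7622 = 869980823526/1414602965 - 7622 = -9912122975704/1414602965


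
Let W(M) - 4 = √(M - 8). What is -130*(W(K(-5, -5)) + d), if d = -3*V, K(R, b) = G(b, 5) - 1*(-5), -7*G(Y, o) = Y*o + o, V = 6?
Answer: 1820 - 130*I*√7/7 ≈ 1820.0 - 49.135*I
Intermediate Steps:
G(Y, o) = -o/7 - Y*o/7 (G(Y, o) = -(Y*o + o)/7 = -(o + Y*o)/7 = -o/7 - Y*o/7)
K(R, b) = 30/7 - 5*b/7 (K(R, b) = -⅐*5*(1 + b) - 1*(-5) = (-5/7 - 5*b/7) + 5 = 30/7 - 5*b/7)
d = -18 (d = -3*6 = -18)
W(M) = 4 + √(-8 + M) (W(M) = 4 + √(M - 8) = 4 + √(-8 + M))
-130*(W(K(-5, -5)) + d) = -130*((4 + √(-8 + (30/7 - 5/7*(-5)))) - 18) = -130*((4 + √(-8 + (30/7 + 25/7))) - 18) = -130*((4 + √(-8 + 55/7)) - 18) = -130*((4 + √(-⅐)) - 18) = -130*((4 + I*√7/7) - 18) = -130*(-14 + I*√7/7) = 1820 - 130*I*√7/7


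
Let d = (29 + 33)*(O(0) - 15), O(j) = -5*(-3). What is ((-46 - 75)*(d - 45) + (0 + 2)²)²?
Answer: 29691601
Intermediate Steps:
O(j) = 15
d = 0 (d = (29 + 33)*(15 - 15) = 62*0 = 0)
((-46 - 75)*(d - 45) + (0 + 2)²)² = ((-46 - 75)*(0 - 45) + (0 + 2)²)² = (-121*(-45) + 2²)² = (5445 + 4)² = 5449² = 29691601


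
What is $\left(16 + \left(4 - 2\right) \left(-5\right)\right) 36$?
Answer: $216$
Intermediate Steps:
$\left(16 + \left(4 - 2\right) \left(-5\right)\right) 36 = \left(16 + 2 \left(-5\right)\right) 36 = \left(16 - 10\right) 36 = 6 \cdot 36 = 216$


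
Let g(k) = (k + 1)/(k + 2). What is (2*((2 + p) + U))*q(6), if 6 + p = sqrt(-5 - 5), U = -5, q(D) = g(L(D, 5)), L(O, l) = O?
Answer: -63/4 + 7*I*sqrt(10)/4 ≈ -15.75 + 5.534*I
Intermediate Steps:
g(k) = (1 + k)/(2 + k)
q(D) = (1 + D)/(2 + D)
p = -6 + I*sqrt(10) (p = -6 + sqrt(-5 - 5) = -6 + sqrt(-10) = -6 + I*sqrt(10) ≈ -6.0 + 3.1623*I)
(2*((2 + p) + U))*q(6) = (2*((2 + (-6 + I*sqrt(10))) - 5))*((1 + 6)/(2 + 6)) = (2*((-4 + I*sqrt(10)) - 5))*(7/8) = (2*(-9 + I*sqrt(10)))*((1/8)*7) = (-18 + 2*I*sqrt(10))*(7/8) = -63/4 + 7*I*sqrt(10)/4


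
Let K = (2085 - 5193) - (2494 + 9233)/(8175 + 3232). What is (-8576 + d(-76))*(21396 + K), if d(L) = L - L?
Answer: -1788949217664/11407 ≈ -1.5683e+8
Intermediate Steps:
d(L) = 0
K = -35464683/11407 (K = -3108 - 11727/11407 = -35464683/11407 ≈ -3109.0)
(-8576 + d(-76))*(21396 + K) = (-8576 + 0)*(21396 - 35464683/11407) = -8576*208599489/11407 = -1788949217664/11407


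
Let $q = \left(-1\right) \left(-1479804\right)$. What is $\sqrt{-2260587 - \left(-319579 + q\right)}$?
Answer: $2 i \sqrt{855203} \approx 1849.5 i$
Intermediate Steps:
$q = 1479804$
$\sqrt{-2260587 - \left(-319579 + q\right)} = \sqrt{-2260587 + \left(319579 - 1479804\right)} = \sqrt{-2260587 - 1160225} = \sqrt{-3420812} = 2 i \sqrt{855203}$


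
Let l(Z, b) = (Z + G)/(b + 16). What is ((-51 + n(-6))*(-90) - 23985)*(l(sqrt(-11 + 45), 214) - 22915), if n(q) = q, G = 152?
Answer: 9937146879/23 - 3771*sqrt(34)/46 ≈ 4.3205e+8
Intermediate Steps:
l(Z, b) = (152 + Z)/(16 + b) (l(Z, b) = (Z + 152)/(b + 16) = (152 + Z)/(16 + b))
((-51 + n(-6))*(-90) - 23985)*(l(sqrt(-11 + 45), 214) - 22915) = ((-51 - 6)*(-90) - 23985)*((152 + sqrt(-11 + 45))/(16 + 214) - 22915) = (-57*(-90) - 23985)*((152 + sqrt(34))/230 - 22915) = (5130 - 23985)*((152 + sqrt(34))/230 - 22915) = -18855*((76/115 + sqrt(34)/230) - 22915) = -18855*(-2635149/115 + sqrt(34)/230) = 9937146879/23 - 3771*sqrt(34)/46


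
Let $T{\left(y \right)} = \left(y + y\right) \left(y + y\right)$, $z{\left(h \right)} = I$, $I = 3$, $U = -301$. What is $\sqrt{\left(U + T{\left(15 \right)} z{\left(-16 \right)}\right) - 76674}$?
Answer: $5 i \sqrt{2971} \approx 272.53 i$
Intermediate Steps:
$z{\left(h \right)} = 3$
$T{\left(y \right)} = 4 y^{2}$ ($T{\left(y \right)} = 2 y 2 y = 4 y^{2}$)
$\sqrt{\left(U + T{\left(15 \right)} z{\left(-16 \right)}\right) - 76674} = \sqrt{\left(-301 + 4 \cdot 15^{2} \cdot 3\right) - 76674} = \sqrt{\left(-301 + 4 \cdot 225 \cdot 3\right) - 76674} = \sqrt{\left(-301 + 900 \cdot 3\right) - 76674} = \sqrt{\left(-301 + 2700\right) - 76674} = \sqrt{2399 - 76674} = \sqrt{-74275} = 5 i \sqrt{2971}$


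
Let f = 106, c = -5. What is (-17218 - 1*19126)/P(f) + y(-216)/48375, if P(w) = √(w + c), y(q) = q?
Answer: -24/5375 - 36344*√101/101 ≈ -3616.4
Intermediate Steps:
P(w) = √(-5 + w) (P(w) = √(w - 5) = √(-5 + w))
(-17218 - 1*19126)/P(f) + y(-216)/48375 = (-17218 - 1*19126)/(√(-5 + 106)) - 216/48375 = (-17218 - 19126)/(√101) - 216*1/48375 = -36344*√101/101 - 24/5375 = -24/5375 - 36344*√101/101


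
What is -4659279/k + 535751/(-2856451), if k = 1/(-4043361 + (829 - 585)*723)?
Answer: 51465232589081106970/2856451 ≈ 1.8017e+13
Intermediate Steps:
k = -1/3866949 (k = 1/(-4043361 + 244*723) = 1/(-4043361 + 176412) = 1/(-3866949) = -1/3866949 ≈ -2.5860e-7)
-4659279/k + 535751/(-2856451) = -4659279/(-1/3866949) + 535751/(-2856451) = -4659279*(-3866949) + 535751*(-1/2856451) = 18017194269771 - 535751/2856451 = 51465232589081106970/2856451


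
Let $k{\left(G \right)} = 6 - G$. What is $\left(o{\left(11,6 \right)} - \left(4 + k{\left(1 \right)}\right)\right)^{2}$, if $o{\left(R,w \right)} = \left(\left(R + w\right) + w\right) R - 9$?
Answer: $55225$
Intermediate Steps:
$o{\left(R,w \right)} = -9 + R \left(R + 2 w\right)$ ($o{\left(R,w \right)} = \left(R + 2 w\right) R - 9 = R \left(R + 2 w\right) - 9 = -9 + R \left(R + 2 w\right)$)
$\left(o{\left(11,6 \right)} - \left(4 + k{\left(1 \right)}\right)\right)^{2} = \left(\left(-9 + 11^{2} + 2 \cdot 11 \cdot 6\right) - \left(10 - 1\right)\right)^{2} = \left(\left(-9 + 121 + 132\right) - 9\right)^{2} = \left(244 - 9\right)^{2} = 235^{2} = 55225$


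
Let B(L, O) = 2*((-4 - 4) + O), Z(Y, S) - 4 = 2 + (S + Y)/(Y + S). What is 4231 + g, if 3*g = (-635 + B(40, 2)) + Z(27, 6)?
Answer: 12053/3 ≈ 4017.7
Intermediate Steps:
Z(Y, S) = 7 (Z(Y, S) = 4 + (2 + (S + Y)/(Y + S)) = 4 + (2 + (S + Y)/(S + Y)) = 4 + (2 + 1) = 4 + 3 = 7)
B(L, O) = -16 + 2*O (B(L, O) = 2*(-8 + O) = -16 + 2*O)
g = -640/3 (g = ((-635 + (-16 + 2*2)) + 7)/3 = ((-635 + (-16 + 4)) + 7)/3 = ((-635 - 12) + 7)/3 = (-647 + 7)/3 = (⅓)*(-640) = -640/3 ≈ -213.33)
4231 + g = 4231 - 640/3 = 12053/3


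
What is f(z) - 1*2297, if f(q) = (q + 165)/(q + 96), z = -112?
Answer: -36805/16 ≈ -2300.3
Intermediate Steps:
f(q) = (165 + q)/(96 + q)
f(z) - 1*2297 = (165 - 112)/(96 - 112) - 1*2297 = 53/(-16) - 2297 = -1/16*53 - 2297 = -53/16 - 2297 = -36805/16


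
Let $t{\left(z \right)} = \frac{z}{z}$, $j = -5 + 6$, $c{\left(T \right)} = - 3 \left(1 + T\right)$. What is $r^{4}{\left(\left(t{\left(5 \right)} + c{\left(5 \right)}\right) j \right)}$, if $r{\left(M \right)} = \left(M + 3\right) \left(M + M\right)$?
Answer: $51336683776$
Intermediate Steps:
$c{\left(T \right)} = -3 - 3 T$
$j = 1$
$t{\left(z \right)} = 1$
$r{\left(M \right)} = 2 M \left(3 + M\right)$ ($r{\left(M \right)} = \left(3 + M\right) 2 M = 2 M \left(3 + M\right)$)
$r^{4}{\left(\left(t{\left(5 \right)} + c{\left(5 \right)}\right) j \right)} = \left(2 \left(1 - 18\right) 1 \left(3 + \left(1 - 18\right) 1\right)\right)^{4} = \left(2 \left(\left(-17\right) 1\right) \left(3 - 17\right)\right)^{4} = \left(2 \left(-17\right) \left(3 - 17\right)\right)^{4} = \left(2 \left(-17\right) \left(-14\right)\right)^{4} = 476^{4} = 51336683776$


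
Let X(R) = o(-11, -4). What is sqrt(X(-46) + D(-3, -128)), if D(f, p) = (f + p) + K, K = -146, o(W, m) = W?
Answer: 12*I*sqrt(2) ≈ 16.971*I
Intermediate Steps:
X(R) = -11
D(f, p) = -146 + f + p (D(f, p) = (f + p) - 146 = -146 + f + p)
sqrt(X(-46) + D(-3, -128)) = sqrt(-11 + (-146 - 3 - 128)) = sqrt(-11 - 277) = sqrt(-288) = 12*I*sqrt(2)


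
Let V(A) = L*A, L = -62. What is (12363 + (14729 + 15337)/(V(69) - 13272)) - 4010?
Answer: 24427514/2925 ≈ 8351.3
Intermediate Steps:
V(A) = -62*A
(12363 + (14729 + 15337)/(V(69) - 13272)) - 4010 = (12363 + (14729 + 15337)/(-62*69 - 13272)) - 4010 = (12363 + 30066/(-4278 - 13272)) - 4010 = (12363 + 30066/(-17550)) - 4010 = (12363 + 30066*(-1/17550)) - 4010 = (12363 - 5011/2925) - 4010 = 36156764/2925 - 4010 = 24427514/2925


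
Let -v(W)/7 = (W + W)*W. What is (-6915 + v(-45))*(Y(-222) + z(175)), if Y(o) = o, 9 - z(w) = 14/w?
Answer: 37571331/5 ≈ 7.5143e+6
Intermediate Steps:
v(W) = -14*W**2 (v(W) = -7*(W + W)*W = -7*2*W*W = -14*W**2)
z(w) = 9 - 14/w
(-6915 + v(-45))*(Y(-222) + z(175)) = (-6915 - 14*(-45)**2)*(-222 + (9 - 14/175)) = (-6915 - 14*2025)*(-222 + (9 - 14*1/175)) = (-6915 - 28350)*(-222 + (9 - 2/25)) = -35265*(-222 + 223/25) = -35265*(-5327/25) = 37571331/5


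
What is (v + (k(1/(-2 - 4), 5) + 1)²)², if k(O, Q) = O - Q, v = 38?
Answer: 3972049/1296 ≈ 3064.9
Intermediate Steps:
(v + (k(1/(-2 - 4), 5) + 1)²)² = (38 + ((1/(-2 - 4) - 1*5) + 1)²)² = (38 + ((1/(-6) - 5) + 1)²)² = (38 + ((-⅙ - 5) + 1)²)² = (38 + (-31/6 + 1)²)² = (38 + (-25/6)²)² = (38 + 625/36)² = (1993/36)² = 3972049/1296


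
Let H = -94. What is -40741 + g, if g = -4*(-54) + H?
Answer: -40619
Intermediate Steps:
g = 122 (g = -4*(-54) - 94 = 216 - 94 = 122)
-40741 + g = -40741 + 122 = -40619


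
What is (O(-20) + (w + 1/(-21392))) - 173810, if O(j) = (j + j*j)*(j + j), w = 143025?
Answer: -983711121/21392 ≈ -45985.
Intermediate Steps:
O(j) = 2*j*(j + j²) (O(j) = (j + j²)*(2*j) = 2*j*(j + j²))
(O(-20) + (w + 1/(-21392))) - 173810 = (2*(-20)²*(1 - 20) + (143025 + 1/(-21392))) - 173810 = (2*400*(-19) + (143025 - 1/21392)) - 173810 = (-15200 + 3059590799/21392) - 173810 = 2734432399/21392 - 173810 = -983711121/21392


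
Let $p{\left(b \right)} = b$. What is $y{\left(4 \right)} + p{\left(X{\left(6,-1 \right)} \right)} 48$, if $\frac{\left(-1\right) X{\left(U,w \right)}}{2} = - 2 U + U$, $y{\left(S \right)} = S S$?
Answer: $592$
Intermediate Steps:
$y{\left(S \right)} = S^{2}$
$X{\left(U,w \right)} = 2 U$ ($X{\left(U,w \right)} = - 2 \left(- 2 U + U\right) = - 2 \left(- U\right) = 2 U$)
$y{\left(4 \right)} + p{\left(X{\left(6,-1 \right)} \right)} 48 = 4^{2} + 2 \cdot 6 \cdot 48 = 16 + 12 \cdot 48 = 16 + 576 = 592$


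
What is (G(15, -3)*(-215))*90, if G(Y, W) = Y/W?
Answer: 96750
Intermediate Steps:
(G(15, -3)*(-215))*90 = ((15/(-3))*(-215))*90 = ((15*(-1/3))*(-215))*90 = -5*(-215)*90 = 1075*90 = 96750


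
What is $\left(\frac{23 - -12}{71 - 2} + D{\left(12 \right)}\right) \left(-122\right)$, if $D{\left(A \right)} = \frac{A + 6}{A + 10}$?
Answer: $- \frac{122732}{759} \approx -161.7$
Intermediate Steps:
$D{\left(A \right)} = \frac{6 + A}{10 + A}$
$\left(\frac{23 - -12}{71 - 2} + D{\left(12 \right)}\right) \left(-122\right) = \left(\frac{23 - -12}{71 - 2} + \frac{6 + 12}{10 + 12}\right) \left(-122\right) = \left(\frac{23 + 12}{69} + \frac{1}{22} \cdot 18\right) \left(-122\right) = \left(35 \cdot \frac{1}{69} + \frac{1}{22} \cdot 18\right) \left(-122\right) = \left(\frac{35}{69} + \frac{9}{11}\right) \left(-122\right) = \frac{1006}{759} \left(-122\right) = - \frac{122732}{759}$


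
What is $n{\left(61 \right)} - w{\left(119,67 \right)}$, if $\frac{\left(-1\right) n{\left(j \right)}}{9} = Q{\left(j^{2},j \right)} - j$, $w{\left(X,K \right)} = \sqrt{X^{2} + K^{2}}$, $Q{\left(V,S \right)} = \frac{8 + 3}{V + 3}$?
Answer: $\frac{2044377}{3724} - 5 \sqrt{746} \approx 412.41$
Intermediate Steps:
$Q{\left(V,S \right)} = \frac{11}{3 + V}$
$w{\left(X,K \right)} = \sqrt{K^{2} + X^{2}}$
$n{\left(j \right)} = - \frac{99}{3 + j^{2}} + 9 j$ ($n{\left(j \right)} = - 9 \left(\frac{11}{3 + j^{2}} - j\right) = - 9 \left(- j + \frac{11}{3 + j^{2}}\right) = - \frac{99}{3 + j^{2}} + 9 j$)
$n{\left(61 \right)} - w{\left(119,67 \right)} = \frac{9 \left(-11 + 61 \left(3 + 61^{2}\right)\right)}{3 + 61^{2}} - \sqrt{67^{2} + 119^{2}} = \frac{9 \left(-11 + 61 \left(3 + 3721\right)\right)}{3 + 3721} - \sqrt{4489 + 14161} = \frac{9 \left(-11 + 61 \cdot 3724\right)}{3724} - \sqrt{18650} = 9 \cdot \frac{1}{3724} \left(-11 + 227164\right) - 5 \sqrt{746} = 9 \cdot \frac{1}{3724} \cdot 227153 - 5 \sqrt{746} = \frac{2044377}{3724} - 5 \sqrt{746}$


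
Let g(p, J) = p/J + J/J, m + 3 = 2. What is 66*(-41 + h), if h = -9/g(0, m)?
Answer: -3300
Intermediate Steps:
m = -1 (m = -3 + 2 = -1)
g(p, J) = 1 + p/J (g(p, J) = p/J + 1 = 1 + p/J)
h = -9 (h = -9*(-1/(-1 + 0)) = -9/((-1*(-1))) = -9/1 = -9*1 = -9)
66*(-41 + h) = 66*(-41 - 9) = 66*(-50) = -3300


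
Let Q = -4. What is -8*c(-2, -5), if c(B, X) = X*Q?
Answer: -160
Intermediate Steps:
c(B, X) = -4*X (c(B, X) = X*(-4) = -4*X)
-8*c(-2, -5) = -(-32)*(-5) = -8*20 = -160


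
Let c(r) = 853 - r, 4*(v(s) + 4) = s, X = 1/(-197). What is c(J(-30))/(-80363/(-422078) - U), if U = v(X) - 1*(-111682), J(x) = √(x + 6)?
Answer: -141852818396/18571877918235 + 332597464*I*√6/18571877918235 ≈ -0.007638 + 4.3867e-5*I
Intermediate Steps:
X = -1/197 ≈ -0.0050761
v(s) = -4 + s/4
J(x) = √(6 + x)
U = 88002263/788 (U = (-4 + (¼)*(-1/197)) - 1*(-111682) = (-4 - 1/788) + 111682 = -3153/788 + 111682 = 88002263/788 ≈ 1.1168e+5)
c(J(-30))/(-80363/(-422078) - U) = (853 - √(6 - 30))/(-80363/(-422078) - 1*88002263/788) = (853 - √(-24))/(-80363*(-1/422078) - 88002263/788) = (853 - 2*I*√6)/(80363/422078 - 88002263/788) = (853 - 2*I*√6)/(-18571877918235/166298732) = (853 - 2*I*√6)*(-166298732/18571877918235) = -141852818396/18571877918235 + 332597464*I*√6/18571877918235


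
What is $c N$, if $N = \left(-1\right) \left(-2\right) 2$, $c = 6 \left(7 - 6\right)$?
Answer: $24$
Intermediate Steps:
$c = 6$ ($c = 6 \cdot 1 = 6$)
$N = 4$ ($N = 2 \cdot 2 = 4$)
$c N = 6 \cdot 4 = 24$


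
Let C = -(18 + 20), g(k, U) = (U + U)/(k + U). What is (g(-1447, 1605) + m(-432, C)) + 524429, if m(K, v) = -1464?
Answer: 41315840/79 ≈ 5.2299e+5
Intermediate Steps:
g(k, U) = 2*U/(U + k) (g(k, U) = (2*U)/(U + k) = 2*U/(U + k))
C = -38 (C = -1*38 = -38)
(g(-1447, 1605) + m(-432, C)) + 524429 = (2*1605/(1605 - 1447) - 1464) + 524429 = (2*1605/158 - 1464) + 524429 = (2*1605*(1/158) - 1464) + 524429 = (1605/79 - 1464) + 524429 = -114051/79 + 524429 = 41315840/79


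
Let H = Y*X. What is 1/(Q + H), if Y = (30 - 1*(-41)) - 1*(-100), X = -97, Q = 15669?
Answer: -1/918 ≈ -0.0010893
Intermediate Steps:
Y = 171 (Y = (30 + 41) + 100 = 71 + 100 = 171)
H = -16587 (H = 171*(-97) = -16587)
1/(Q + H) = 1/(15669 - 16587) = 1/(-918) = -1/918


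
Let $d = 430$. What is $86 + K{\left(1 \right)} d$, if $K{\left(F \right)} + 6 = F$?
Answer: $-2064$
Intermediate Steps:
$K{\left(F \right)} = -6 + F$
$86 + K{\left(1 \right)} d = 86 + \left(-6 + 1\right) 430 = 86 - 2150 = -2064$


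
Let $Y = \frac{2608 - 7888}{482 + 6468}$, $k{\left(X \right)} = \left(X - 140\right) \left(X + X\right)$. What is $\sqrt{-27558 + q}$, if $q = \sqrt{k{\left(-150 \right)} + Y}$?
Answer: $\frac{\sqrt{-13311202950 + 1390 \sqrt{10505702010}}}{695} \approx 165.12 i$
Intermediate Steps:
$k{\left(X \right)} = 2 X \left(-140 + X\right)$ ($k{\left(X \right)} = \left(-140 + X\right) 2 X = 2 X \left(-140 + X\right)$)
$Y = - \frac{528}{695}$ ($Y = - \frac{5280}{6950} = \left(-5280\right) \frac{1}{6950} = - \frac{528}{695} \approx -0.75971$)
$q = \frac{2 \sqrt{10505702010}}{695}$ ($q = \sqrt{2 \left(-150\right) \left(-140 - 150\right) - \frac{528}{695}} = \sqrt{2 \left(-150\right) \left(-290\right) - \frac{528}{695}} = \sqrt{87000 - \frac{528}{695}} = \sqrt{\frac{60464472}{695}} = \frac{2 \sqrt{10505702010}}{695} \approx 294.96$)
$\sqrt{-27558 + q} = \sqrt{-27558 + \frac{2 \sqrt{10505702010}}{695}}$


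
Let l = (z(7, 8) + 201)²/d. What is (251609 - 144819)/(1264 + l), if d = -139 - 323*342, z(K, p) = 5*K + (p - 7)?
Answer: 11811507950/139748551 ≈ 84.520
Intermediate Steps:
z(K, p) = -7 + p + 5*K (z(K, p) = 5*K + (-7 + p) = -7 + p + 5*K)
d = -110605 (d = -139 - 110466 = -110605)
l = -56169/110605 (l = ((-7 + 8 + 5*7) + 201)²/(-110605) = ((-7 + 8 + 35) + 201)²*(-1/110605) = (36 + 201)²*(-1/110605) = 237²*(-1/110605) = 56169*(-1/110605) = -56169/110605 ≈ -0.50783)
(251609 - 144819)/(1264 + l) = (251609 - 144819)/(1264 - 56169/110605) = 106790/(139748551/110605) = 106790*(110605/139748551) = 11811507950/139748551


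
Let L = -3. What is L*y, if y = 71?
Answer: -213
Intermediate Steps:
L*y = -3*71 = -213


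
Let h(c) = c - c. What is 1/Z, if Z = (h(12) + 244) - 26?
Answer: 1/218 ≈ 0.0045872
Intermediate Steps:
h(c) = 0
Z = 218 (Z = (0 + 244) - 26 = 244 - 26 = 218)
1/Z = 1/218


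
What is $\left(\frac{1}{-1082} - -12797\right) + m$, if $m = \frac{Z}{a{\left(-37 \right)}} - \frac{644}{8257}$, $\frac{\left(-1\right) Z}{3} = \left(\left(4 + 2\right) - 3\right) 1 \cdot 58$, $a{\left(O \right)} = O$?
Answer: $\frac{184122750583}{14372206} \approx 12811.0$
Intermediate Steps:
$Z = -522$ ($Z = - 3 \left(\left(4 + 2\right) - 3\right) 1 \cdot 58 = - 3 \left(6 - 3\right) 58 = - 3 \cdot 3 \cdot 58 = \left(-3\right) 174 = -522$)
$m = \frac{186362}{13283}$ ($m = - \frac{522}{-37} - \frac{644}{8257} = \left(-522\right) \left(- \frac{1}{37}\right) - \frac{28}{359} = \frac{522}{37} - \frac{28}{359} = \frac{186362}{13283} \approx 14.03$)
$\left(\frac{1}{-1082} - -12797\right) + m = \left(\frac{1}{-1082} - -12797\right) + \frac{186362}{13283} = \left(- \frac{1}{1082} + 12797\right) + \frac{186362}{13283} = \frac{13846353}{1082} + \frac{186362}{13283} = \frac{184122750583}{14372206}$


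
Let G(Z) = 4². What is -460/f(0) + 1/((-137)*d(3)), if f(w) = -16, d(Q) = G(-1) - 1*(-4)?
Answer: 39387/1370 ≈ 28.750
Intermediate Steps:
G(Z) = 16
d(Q) = 20 (d(Q) = 16 - 1*(-4) = 16 + 4 = 20)
-460/f(0) + 1/((-137)*d(3)) = -460/(-16) + 1/(-137*20) = -460*(-1/16) - 1/137*1/20 = 115/4 - 1/2740 = 39387/1370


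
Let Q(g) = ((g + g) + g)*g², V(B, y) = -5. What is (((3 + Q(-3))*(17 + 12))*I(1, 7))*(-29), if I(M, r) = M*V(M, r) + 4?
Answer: -65598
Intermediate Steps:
I(M, r) = 4 - 5*M (I(M, r) = M*(-5) + 4 = -5*M + 4 = 4 - 5*M)
Q(g) = 3*g³ (Q(g) = (2*g + g)*g² = (3*g)*g² = 3*g³)
(((3 + Q(-3))*(17 + 12))*I(1, 7))*(-29) = (((3 + 3*(-3)³)*(17 + 12))*(4 - 5*1))*(-29) = (((3 + 3*(-27))*29)*(4 - 5))*(-29) = (((3 - 81)*29)*(-1))*(-29) = (-78*29*(-1))*(-29) = -2262*(-1)*(-29) = 2262*(-29) = -65598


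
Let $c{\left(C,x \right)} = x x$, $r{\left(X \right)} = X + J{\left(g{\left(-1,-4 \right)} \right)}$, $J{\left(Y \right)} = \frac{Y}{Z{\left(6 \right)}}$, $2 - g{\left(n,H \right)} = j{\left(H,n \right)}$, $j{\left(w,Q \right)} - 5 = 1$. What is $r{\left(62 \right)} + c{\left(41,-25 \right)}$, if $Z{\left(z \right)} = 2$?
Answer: $685$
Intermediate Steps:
$j{\left(w,Q \right)} = 6$ ($j{\left(w,Q \right)} = 5 + 1 = 6$)
$g{\left(n,H \right)} = -4$ ($g{\left(n,H \right)} = 2 - 6 = -4$)
$J{\left(Y \right)} = \frac{Y}{2}$
$r{\left(X \right)} = -2 + X$ ($r{\left(X \right)} = X + \frac{1}{2} \left(-4\right) = X - 2 = -2 + X$)
$c{\left(C,x \right)} = x^{2}$
$r{\left(62 \right)} + c{\left(41,-25 \right)} = \left(-2 + 62\right) + \left(-25\right)^{2} = 60 + 625 = 685$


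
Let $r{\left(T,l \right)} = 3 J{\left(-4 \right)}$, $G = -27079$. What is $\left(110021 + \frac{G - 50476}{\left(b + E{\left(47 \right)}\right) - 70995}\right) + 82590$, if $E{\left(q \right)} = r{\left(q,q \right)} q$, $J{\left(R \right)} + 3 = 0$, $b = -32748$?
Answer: $\frac{20063594981}{104166} \approx 1.9261 \cdot 10^{5}$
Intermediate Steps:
$J{\left(R \right)} = -3$ ($J{\left(R \right)} = -3 + 0 = -3$)
$r{\left(T,l \right)} = -9$ ($r{\left(T,l \right)} = 3 \left(-3\right) = -9$)
$E{\left(q \right)} = - 9 q$
$\left(110021 + \frac{G - 50476}{\left(b + E{\left(47 \right)}\right) - 70995}\right) + 82590 = \left(110021 + \frac{-27079 - 50476}{\left(-32748 - 423\right) - 70995}\right) + 82590 = \left(110021 - \frac{77555}{\left(-32748 - 423\right) - 70995}\right) + 82590 = \left(110021 - \frac{77555}{-33171 - 70995}\right) + 82590 = \left(110021 - \frac{77555}{-104166}\right) + 82590 = \left(110021 - - \frac{77555}{104166}\right) + 82590 = \left(110021 + \frac{77555}{104166}\right) + 82590 = \frac{11460525041}{104166} + 82590 = \frac{20063594981}{104166}$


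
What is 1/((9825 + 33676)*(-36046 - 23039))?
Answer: -1/2570256585 ≈ -3.8907e-10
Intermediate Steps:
1/((9825 + 33676)*(-36046 - 23039)) = 1/(43501*(-59085)) = 1/(-2570256585) = -1/2570256585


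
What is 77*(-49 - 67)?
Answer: -8932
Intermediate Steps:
77*(-49 - 67) = 77*(-116) = -8932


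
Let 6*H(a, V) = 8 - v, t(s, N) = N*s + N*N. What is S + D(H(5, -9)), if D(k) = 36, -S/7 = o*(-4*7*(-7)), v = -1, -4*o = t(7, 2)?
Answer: 6210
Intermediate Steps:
t(s, N) = N² + N*s (t(s, N) = N*s + N² = N² + N*s)
o = -9/2 (o = -(2 + 7)/2 = -9/2 ≈ -4.5000)
S = 6174 (S = -(-63)*-4*7*(-7)/2 = -(-63)*(-28*(-7))/2 = -(-63)*196/2 = -7*(-882) = 6174)
H(a, V) = 3/2 (H(a, V) = (8 - 1*(-1))/6 = (8 + 1)/6 = (⅙)*9 = 3/2)
S + D(H(5, -9)) = 6174 + 36 = 6210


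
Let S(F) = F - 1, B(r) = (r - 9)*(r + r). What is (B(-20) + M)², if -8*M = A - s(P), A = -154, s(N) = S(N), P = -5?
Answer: 5555449/4 ≈ 1.3889e+6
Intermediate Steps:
B(r) = 2*r*(-9 + r) (B(r) = (-9 + r)*(2*r) = 2*r*(-9 + r))
S(F) = -1 + F
s(N) = -1 + N
M = 37/2 (M = -(-154 - (-1 - 5))/8 = -(-154 - 1*(-6))/8 = -(-154 + 6)/8 = -⅛*(-148) = 37/2 ≈ 18.500)
(B(-20) + M)² = (2*(-20)*(-9 - 20) + 37/2)² = (2*(-20)*(-29) + 37/2)² = (1160 + 37/2)² = (2357/2)² = 5555449/4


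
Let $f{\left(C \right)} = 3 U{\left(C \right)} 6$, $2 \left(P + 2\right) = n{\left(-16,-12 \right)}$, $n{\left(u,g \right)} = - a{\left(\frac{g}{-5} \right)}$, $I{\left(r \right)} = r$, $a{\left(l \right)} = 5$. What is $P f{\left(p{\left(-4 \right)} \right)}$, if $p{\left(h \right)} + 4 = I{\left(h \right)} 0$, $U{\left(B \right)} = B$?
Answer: $324$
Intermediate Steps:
$n{\left(u,g \right)} = -5$ ($n{\left(u,g \right)} = \left(-1\right) 5 = -5$)
$p{\left(h \right)} = -4$ ($p{\left(h \right)} = -4 + h 0 = -4 + 0 = -4$)
$P = - \frac{9}{2}$ ($P = -2 + \frac{1}{2} \left(-5\right) = -2 - \frac{5}{2} = - \frac{9}{2} \approx -4.5$)
$f{\left(C \right)} = 18 C$ ($f{\left(C \right)} = 3 C 6 = 18 C$)
$P f{\left(p{\left(-4 \right)} \right)} = - \frac{9 \cdot 18 \left(-4\right)}{2} = \left(- \frac{9}{2}\right) \left(-72\right) = 324$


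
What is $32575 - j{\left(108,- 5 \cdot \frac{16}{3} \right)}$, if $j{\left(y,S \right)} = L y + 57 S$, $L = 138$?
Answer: $19191$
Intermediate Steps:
$j{\left(y,S \right)} = 57 S + 138 y$ ($j{\left(y,S \right)} = 138 y + 57 S = 57 S + 138 y$)
$32575 - j{\left(108,- 5 \cdot \frac{16}{3} \right)} = 32575 - \left(57 \left(- 5 \cdot \frac{16}{3}\right) + 138 \cdot 108\right) = 32575 - \left(57 \left(- 5 \cdot 16 \cdot \frac{1}{3}\right) + 14904\right) = 32575 - \left(57 \left(\left(-5\right) \frac{16}{3}\right) + 14904\right) = 32575 - \left(57 \left(- \frac{80}{3}\right) + 14904\right) = 32575 - \left(-1520 + 14904\right) = 32575 - 13384 = 19191$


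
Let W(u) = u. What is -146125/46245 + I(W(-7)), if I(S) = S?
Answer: -93968/9249 ≈ -10.160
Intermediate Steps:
-146125/46245 + I(W(-7)) = -146125/46245 - 7 = -146125*1/46245 - 7 = -29225/9249 - 7 = -93968/9249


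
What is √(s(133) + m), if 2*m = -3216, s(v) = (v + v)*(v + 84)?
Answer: √56114 ≈ 236.88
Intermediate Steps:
s(v) = 2*v*(84 + v) (s(v) = (2*v)*(84 + v) = 2*v*(84 + v))
m = -1608 (m = (½)*(-3216) = -1608)
√(s(133) + m) = √(2*133*(84 + 133) - 1608) = √(2*133*217 - 1608) = √(57722 - 1608) = √56114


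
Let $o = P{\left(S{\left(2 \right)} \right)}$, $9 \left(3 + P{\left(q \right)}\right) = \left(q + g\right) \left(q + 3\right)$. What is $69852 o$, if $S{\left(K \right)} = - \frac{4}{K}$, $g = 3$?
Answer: $- \frac{605384}{3} \approx -2.0179 \cdot 10^{5}$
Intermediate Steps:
$P{\left(q \right)} = -3 + \frac{\left(3 + q\right)^{2}}{9}$ ($P{\left(q \right)} = -3 + \frac{\left(q + 3\right) \left(q + 3\right)}{9} = -3 + \frac{\left(3 + q\right) \left(3 + q\right)}{9} = -3 + \frac{\left(3 + q\right)^{2}}{9}$)
$o = - \frac{26}{9}$ ($o = -2 + \frac{\left(- \frac{4}{2}\right)^{2}}{9} + \frac{2 \left(- \frac{4}{2}\right)}{3} = -2 + \frac{\left(\left(-4\right) \frac{1}{2}\right)^{2}}{9} + \frac{2 \left(\left(-4\right) \frac{1}{2}\right)}{3} = -2 + \frac{\left(-2\right)^{2}}{9} + \frac{2}{3} \left(-2\right) = -2 + \frac{1}{9} \cdot 4 - \frac{4}{3} = -2 + \frac{4}{9} - \frac{4}{3} = - \frac{26}{9} \approx -2.8889$)
$69852 o = 69852 \left(- \frac{26}{9}\right) = - \frac{605384}{3}$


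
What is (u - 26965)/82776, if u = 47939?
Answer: 10487/41388 ≈ 0.25338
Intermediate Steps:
(u - 26965)/82776 = (47939 - 26965)/82776 = 20974*(1/82776) = 10487/41388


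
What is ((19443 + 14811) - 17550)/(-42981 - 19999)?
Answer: -4176/15745 ≈ -0.26523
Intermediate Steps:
((19443 + 14811) - 17550)/(-42981 - 19999) = (34254 - 17550)/(-62980) = 16704*(-1/62980) = -4176/15745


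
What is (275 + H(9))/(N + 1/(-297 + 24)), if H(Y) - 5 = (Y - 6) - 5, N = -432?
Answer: -75894/117937 ≈ -0.64351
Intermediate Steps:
H(Y) = -6 + Y (H(Y) = 5 + ((Y - 6) - 5) = 5 + ((-6 + Y) - 5) = 5 + (-11 + Y) = -6 + Y)
(275 + H(9))/(N + 1/(-297 + 24)) = (275 + (-6 + 9))/(-432 + 1/(-297 + 24)) = (275 + 3)/(-432 + 1/(-273)) = 278/(-432 - 1/273) = 278/(-117937/273) = 278*(-273/117937) = -75894/117937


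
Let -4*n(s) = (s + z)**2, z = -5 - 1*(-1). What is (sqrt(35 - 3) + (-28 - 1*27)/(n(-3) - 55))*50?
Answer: 11000/269 + 200*sqrt(2) ≈ 323.73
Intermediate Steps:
z = -4 (z = -5 + 1 = -4)
n(s) = -(-4 + s)**2/4 (n(s) = -(s - 4)**2/4 = -(-4 + s)**2/4)
(sqrt(35 - 3) + (-28 - 1*27)/(n(-3) - 55))*50 = (sqrt(35 - 3) + (-28 - 1*27)/(-(-4 - 3)**2/4 - 55))*50 = (sqrt(32) + (-28 - 27)/(-1/4*(-7)**2 - 55))*50 = (4*sqrt(2) - 55/(-1/4*49 - 55))*50 = (4*sqrt(2) - 55/(-49/4 - 55))*50 = (4*sqrt(2) - 55/(-269/4))*50 = (4*sqrt(2) - 55*(-4/269))*50 = (4*sqrt(2) + 220/269)*50 = (220/269 + 4*sqrt(2))*50 = 11000/269 + 200*sqrt(2)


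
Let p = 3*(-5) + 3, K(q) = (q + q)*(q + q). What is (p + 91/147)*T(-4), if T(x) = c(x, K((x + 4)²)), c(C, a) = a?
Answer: 0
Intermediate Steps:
K(q) = 4*q² (K(q) = (2*q)*(2*q) = 4*q²)
T(x) = 4*(4 + x)⁴ (T(x) = 4*((x + 4)²)² = 4*((4 + x)²)² = 4*(4 + x)⁴)
p = -12 (p = -15 + 3 = -12)
(p + 91/147)*T(-4) = (-12 + 91/147)*(4*(4 - 4)⁴) = (-12 + 91*(1/147))*(4*0⁴) = (-12 + 13/21)*(4*0) = -239/21*0 = 0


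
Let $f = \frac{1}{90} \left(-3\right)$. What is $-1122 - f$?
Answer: $- \frac{33659}{30} \approx -1122.0$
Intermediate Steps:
$f = - \frac{1}{30}$ ($f = \frac{1}{90} \left(-3\right) = - \frac{1}{30} \approx -0.033333$)
$-1122 - f = -1122 - - \frac{1}{30} = -1122 + \frac{1}{30} = - \frac{33659}{30}$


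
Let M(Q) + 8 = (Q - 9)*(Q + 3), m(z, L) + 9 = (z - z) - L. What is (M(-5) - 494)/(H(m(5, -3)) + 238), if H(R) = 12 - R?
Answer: -237/128 ≈ -1.8516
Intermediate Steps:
m(z, L) = -9 - L (m(z, L) = -9 + ((z - z) - L) = -9 + (0 - L) = -9 - L)
M(Q) = -8 + (-9 + Q)*(3 + Q) (M(Q) = -8 + (Q - 9)*(Q + 3) = -8 + (-9 + Q)*(3 + Q))
(M(-5) - 494)/(H(m(5, -3)) + 238) = ((-35 + (-5)² - 6*(-5)) - 494)/((12 - (-9 - 1*(-3))) + 238) = ((-35 + 25 + 30) - 494)/((12 - (-9 + 3)) + 238) = (20 - 494)/((12 - 1*(-6)) + 238) = -474/((12 + 6) + 238) = -474/(18 + 238) = -474/256 = -474*1/256 = -237/128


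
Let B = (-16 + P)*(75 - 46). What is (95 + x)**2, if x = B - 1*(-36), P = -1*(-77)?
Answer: 3610000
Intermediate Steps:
P = 77
B = 1769 (B = (-16 + 77)*(75 - 46) = 61*29 = 1769)
x = 1805 (x = 1769 - 1*(-36) = 1769 + 36 = 1805)
(95 + x)**2 = (95 + 1805)**2 = 1900**2 = 3610000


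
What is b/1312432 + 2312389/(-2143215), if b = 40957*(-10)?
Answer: -1956324943799/1406411974440 ≈ -1.3910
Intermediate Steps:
b = -409570
b/1312432 + 2312389/(-2143215) = -409570/1312432 + 2312389/(-2143215) = -409570*1/1312432 + 2312389*(-1/2143215) = -204785/656216 - 2312389/2143215 = -1956324943799/1406411974440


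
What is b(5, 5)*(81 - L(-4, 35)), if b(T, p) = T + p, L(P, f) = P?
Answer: 850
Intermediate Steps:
b(5, 5)*(81 - L(-4, 35)) = (5 + 5)*(81 - 1*(-4)) = 10*(81 + 4) = 10*85 = 850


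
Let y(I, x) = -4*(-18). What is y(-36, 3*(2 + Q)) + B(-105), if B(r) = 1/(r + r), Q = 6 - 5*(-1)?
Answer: 15119/210 ≈ 71.995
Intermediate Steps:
Q = 11 (Q = 6 + 5 = 11)
y(I, x) = 72
B(r) = 1/(2*r)
y(-36, 3*(2 + Q)) + B(-105) = 72 + (½)/(-105) = 72 + (½)*(-1/105) = 72 - 1/210 = 15119/210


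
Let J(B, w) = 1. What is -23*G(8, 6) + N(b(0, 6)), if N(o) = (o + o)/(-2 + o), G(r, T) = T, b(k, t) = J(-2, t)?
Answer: -140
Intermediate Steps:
b(k, t) = 1
N(o) = 2*o/(-2 + o) (N(o) = (2*o)/(-2 + o) = 2*o/(-2 + o))
-23*G(8, 6) + N(b(0, 6)) = -23*6 + 2*1/(-2 + 1) = -138 + 2*1/(-1) = -138 + 2*1*(-1) = -138 - 2 = -140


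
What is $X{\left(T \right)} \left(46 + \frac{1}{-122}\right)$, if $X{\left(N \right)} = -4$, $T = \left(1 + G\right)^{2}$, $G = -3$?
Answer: $- \frac{11222}{61} \approx -183.97$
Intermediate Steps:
$T = 4$ ($T = \left(1 - 3\right)^{2} = \left(-2\right)^{2} = 4$)
$X{\left(T \right)} \left(46 + \frac{1}{-122}\right) = - 4 \left(46 + \frac{1}{-122}\right) = - 4 \left(46 - \frac{1}{122}\right) = \left(-4\right) \frac{5611}{122} = - \frac{11222}{61}$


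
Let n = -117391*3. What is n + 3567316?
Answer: 3215143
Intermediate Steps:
n = -352173
n + 3567316 = -352173 + 3567316 = 3215143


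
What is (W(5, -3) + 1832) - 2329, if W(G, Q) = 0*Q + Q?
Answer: -500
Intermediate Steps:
W(G, Q) = Q (W(G, Q) = 0 + Q = Q)
(W(5, -3) + 1832) - 2329 = (-3 + 1832) - 2329 = 1829 - 2329 = -500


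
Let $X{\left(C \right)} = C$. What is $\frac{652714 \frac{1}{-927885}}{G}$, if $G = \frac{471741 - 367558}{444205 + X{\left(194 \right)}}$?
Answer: $- \frac{96688482962}{32223280985} \approx -3.0006$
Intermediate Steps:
$G = \frac{104183}{444399}$ ($G = \frac{471741 - 367558}{444205 + 194} = \frac{471741 - 367558}{444399} = 104183 \cdot \frac{1}{444399} = \frac{104183}{444399} \approx 0.23444$)
$\frac{652714 \frac{1}{-927885}}{G} = \frac{652714 \frac{1}{-927885}}{\frac{104183}{444399}} = 652714 \left(- \frac{1}{927885}\right) \frac{444399}{104183} = \left(- \frac{652714}{927885}\right) \frac{444399}{104183} = - \frac{96688482962}{32223280985}$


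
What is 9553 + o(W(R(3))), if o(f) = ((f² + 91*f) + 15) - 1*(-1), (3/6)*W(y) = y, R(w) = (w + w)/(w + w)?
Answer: 9755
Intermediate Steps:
R(w) = 1 (R(w) = (2*w)/((2*w)) = (2*w)*(1/(2*w)) = 1)
W(y) = 2*y
o(f) = 16 + f² + 91*f (o(f) = (15 + f² + 91*f) + 1 = 16 + f² + 91*f)
9553 + o(W(R(3))) = 9553 + (16 + (2*1)² + 91*(2*1)) = 9553 + (16 + 2² + 91*2) = 9553 + (16 + 4 + 182) = 9553 + 202 = 9755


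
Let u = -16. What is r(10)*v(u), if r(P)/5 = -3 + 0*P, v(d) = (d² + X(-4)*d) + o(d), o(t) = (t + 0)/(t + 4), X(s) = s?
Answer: -4820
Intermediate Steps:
o(t) = t/(4 + t)
v(d) = d² - 4*d + d/(4 + d) (v(d) = (d² - 4*d) + d/(4 + d) = d² - 4*d + d/(4 + d))
r(P) = -15 (r(P) = 5*(-3 + 0*P) = 5*(-3 + 0) = 5*(-3) = -15)
r(10)*v(u) = -(-240)*(-15 + (-16)²)/(4 - 16) = -(-240)*(-15 + 256)/(-12) = -(-240)*(-1)*241/12 = -15*964/3 = -4820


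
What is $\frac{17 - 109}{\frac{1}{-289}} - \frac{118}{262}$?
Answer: $\frac{3482969}{131} \approx 26588.0$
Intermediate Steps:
$\frac{17 - 109}{\frac{1}{-289}} - \frac{118}{262} = - \frac{92}{- \frac{1}{289}} - \frac{59}{131} = \left(-92\right) \left(-289\right) - \frac{59}{131} = 26588 - \frac{59}{131} = \frac{3482969}{131}$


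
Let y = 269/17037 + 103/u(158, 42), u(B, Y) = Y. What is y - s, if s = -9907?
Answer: 2363586529/238518 ≈ 9909.5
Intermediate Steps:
y = 588703/238518 (y = 269/17037 + 103/42 = 588703/238518 ≈ 2.4682)
y - s = 588703/238518 - 1*(-9907) = 588703/238518 + 9907 = 2363586529/238518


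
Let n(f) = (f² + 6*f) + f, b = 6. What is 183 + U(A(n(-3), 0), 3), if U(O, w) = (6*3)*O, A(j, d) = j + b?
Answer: 75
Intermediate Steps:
n(f) = f² + 7*f
A(j, d) = 6 + j (A(j, d) = j + 6 = 6 + j)
U(O, w) = 18*O
183 + U(A(n(-3), 0), 3) = 183 + 18*(6 - 3*(7 - 3)) = 183 + 18*(6 - 3*4) = 183 + 18*(6 - 12) = 183 + 18*(-6) = 183 - 108 = 75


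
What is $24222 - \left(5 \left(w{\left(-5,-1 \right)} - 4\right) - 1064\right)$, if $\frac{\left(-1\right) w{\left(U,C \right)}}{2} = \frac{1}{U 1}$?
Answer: $25304$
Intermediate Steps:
$w{\left(U,C \right)} = - \frac{2}{U}$ ($w{\left(U,C \right)} = - \frac{2}{U 1} = - \frac{2}{U}$)
$24222 - \left(5 \left(w{\left(-5,-1 \right)} - 4\right) - 1064\right) = 24222 - \left(5 \left(- \frac{2}{-5} - 4\right) - 1064\right) = 24222 - \left(5 \left(\left(-2\right) \left(- \frac{1}{5}\right) - 4\right) - 1064\right) = 24222 - \left(5 \left(\frac{2}{5} - 4\right) - 1064\right) = 24222 - \left(5 \left(- \frac{18}{5}\right) - 1064\right) = 24222 - \left(-18 - 1064\right) = 24222 - -1082 = 24222 + 1082 = 25304$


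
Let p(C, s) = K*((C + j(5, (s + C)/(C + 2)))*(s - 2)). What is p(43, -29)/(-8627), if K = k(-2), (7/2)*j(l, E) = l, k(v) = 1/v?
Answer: -9641/120778 ≈ -0.079824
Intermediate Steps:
j(l, E) = 2*l/7
K = -½ (K = 1/(-2) = -½ ≈ -0.50000)
p(C, s) = -(-2 + s)*(10/7 + C)/2 (p(C, s) = -(C + (2/7)*5)*(s - 2)/2 = -(C + 10/7)*(-2 + s)/2 = -(10/7 + C)*(-2 + s)/2 = -(-2 + s)*(10/7 + C)/2)
p(43, -29)/(-8627) = (10/7 + 43 - 5/7*(-29) - ½*43*(-29))/(-8627) = (10/7 + 43 + 145/7 + 1247/2)*(-1/8627) = (9641/14)*(-1/8627) = -9641/120778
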